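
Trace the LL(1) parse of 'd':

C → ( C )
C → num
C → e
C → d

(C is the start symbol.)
Stack is shown with the top on the left.

Stack  Input  Action
--------------------
C $    d $    output C → d
d $    d $    match 'd'
$      $      accept

The string is accepted.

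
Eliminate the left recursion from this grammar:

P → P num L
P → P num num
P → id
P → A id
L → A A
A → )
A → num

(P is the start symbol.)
P → id P'
P → A id P'
P' → num L P'
P' → num num P'
P' → ε
L → A A
A → )
A → num

P is directly left-recursive. The standard transformation for
  A → A α₁ | ... | A α_m | β₁ | ... | β_n
is
  A  → β₁ A' | ... | β_n A'
  A' → α₁ A' | ... | α_m A' | ε

P → id becomes P → id P'
P → A id becomes P → A id P'
P → P num L becomes P' → num L P'
P → P num num becomes P' → num num P'
Add P' → ε

Productions for other non-terminals are unchanged:
  L → A A
  A → )
  A → num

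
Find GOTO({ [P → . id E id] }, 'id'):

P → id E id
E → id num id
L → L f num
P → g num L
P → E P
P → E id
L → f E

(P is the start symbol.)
GOTO(I, 'id') = CLOSURE({ [A → αX.β] : [A → α.Xβ] ∈ I, X = 'id' })

Items with dot before 'id', with the dot advanced:
  [P → . id E id] → [P → id . E id]
Closure of the advanced items:
  [P → id . E id] has the dot before E: add [E → . id num id]

GOTO = { [E → . id num id], [P → id . E id] }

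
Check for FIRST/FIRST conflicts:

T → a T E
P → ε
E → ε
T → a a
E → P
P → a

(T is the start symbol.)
A FIRST/FIRST conflict occurs when two productions N → α and N → β for the same non-terminal have FIRST(α) ∩ FIRST(β) ≠ ∅ (with ε ∈ FIRST of a nullable right-hand side, so two nullable alternatives also conflict).

FIRST sets of the non-terminals at (or reachable through a nullable prefix from) the front of some alternative:
  FIRST(P) = { 'a', ε }

Productions for T:
  T → a T E: FIRST = { 'a' }
  T → a a: FIRST = { 'a' }
Productions for P:
  P → ε: FIRST = { ε }
  P → a: FIRST = { 'a' }
Productions for E:
  E → ε: FIRST = { ε }
  E → P: FIRST = { 'a', ε }

Conflict for T: T → a T E and T → a a
  Overlap: { 'a' }
Conflict for E: E → ε and E → P
  Overlap: { ε }

Answer: Yes. T → a T E / T → a a on { 'a' }; E → ε / E → P on { ε }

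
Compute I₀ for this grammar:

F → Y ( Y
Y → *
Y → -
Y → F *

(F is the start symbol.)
First, augment the grammar with F' → F
I₀ = CLOSURE({ [F' → . F] }):
  [F' → . F] has the dot before F: add [F → . Y ( Y]
  [F → . Y ( Y] has the dot before Y: add [Y → . *], [Y → . -], [Y → . F *]
No further items can be added.

I₀ = { [F → . Y ( Y], [F' → . F], [Y → . *], [Y → . -], [Y → . F *] }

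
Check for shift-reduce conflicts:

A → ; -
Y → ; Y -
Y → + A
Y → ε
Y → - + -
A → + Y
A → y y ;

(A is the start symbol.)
Yes — I1: [Y → .] vs [Y → . + A]; I10: [Y → .] vs [Y → . + A]

A shift-reduce conflict occurs when an LR(0) state has both:
  - a complete (reduce) item [A → α .] (dot at the end), and
  - a shift item [B → β . c γ] (dot before a terminal).

Augment with A' → A and build the canonical LR(0) collection (I0 = CLOSURE({[A' → . A]}), then GOTO on every symbol after a dot until no new states appear). It has 17 states:
  I0: { [A → . + Y], [A → . ; -], [A → . y y ;], [A' → . A] }  — shift
  I1: { [A → + . Y], [Y → . + A], [Y → . - + -], [Y → . ; Y -], [Y → .] }  — shift, reduce
  I2: { [A → ; . -] }  — shift
  I3: { [A' → A .] }  — accept
  I4: { [A → y . y ;] }  — shift
  I5: { [A → y y . ;] }  — shift
  I6: { [A → y y ; .] }  — reduce
  I7: { [A → ; - .] }  — reduce
  I8: { [A → . + Y], [A → . ; -], [A → . y y ;], [Y → + . A] }  — shift
  I9: { [Y → - . + -] }  — shift
  I10: { [Y → . + A], [Y → . - + -], [Y → . ; Y -], [Y → .], [Y → ; . Y -] }  — shift, reduce
  I11: { [A → + Y .] }  — reduce
  I12: { [Y → ; Y . -] }  — shift
  I13: { [Y → ; Y - .] }  — reduce
  I14: { [Y → - + . -] }  — shift
  I15: { [Y → - + - .] }  — reduce
  I16: { [Y → + A .] }  — reduce

I1 contains reduce item [Y → .] and shift items [Y → . + A], [Y → . - + -], [Y → . ; Y -] — shift-reduce conflict.
I10 contains reduce item [Y → .] and shift items [Y → . + A], [Y → . - + -], [Y → . ; Y -] — shift-reduce conflict.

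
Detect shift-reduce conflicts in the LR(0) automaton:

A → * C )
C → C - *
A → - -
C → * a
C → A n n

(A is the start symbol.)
No shift-reduce conflicts

A shift-reduce conflict occurs when an LR(0) state has both:
  - a complete (reduce) item [A → α .] (dot at the end), and
  - a shift item [B → β . c γ] (dot before a terminal).

Augment with A' → A and build the canonical LR(0) collection (I0 = CLOSURE({[A' → . A]}), then GOTO on every symbol after a dot until no new states appear). It has 14 states:
  I0: { [A → . * C )], [A → . - -], [A' → . A] }  — shift
  I1: { [A → * . C )], [A → . * C )], [A → . - -], [C → . * a], [C → . A n n], [C → . C - *] }  — shift
  I2: { [A → - . -] }  — shift
  I3: { [A' → A .] }  — accept
  I4: { [A → - - .] }  — reduce
  I5: { [A → * . C )], [A → . * C )], [A → . - -], [C → * . a], [C → . * a], [C → . A n n], [C → . C - *] }  — shift
  I6: { [C → A . n n] }  — shift
  I7: { [A → * C . )], [C → C . - *] }  — shift
  I8: { [A → * C ) .] }  — reduce
  I9: { [C → C - . *] }  — shift
  I10: { [C → C - * .] }  — reduce
  I11: { [C → A n . n] }  — shift
  I12: { [C → A n n .] }  — reduce
  I13: { [C → * a .] }  — reduce

No state contains both a complete item and a shift item.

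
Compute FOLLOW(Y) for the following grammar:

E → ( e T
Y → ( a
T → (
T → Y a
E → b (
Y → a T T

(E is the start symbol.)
{ 'a' }

In T → Y a: Y is followed by a, add FIRST(a) \ {ε} = { 'a' }

Taking the union: FOLLOW(Y) = { 'a' }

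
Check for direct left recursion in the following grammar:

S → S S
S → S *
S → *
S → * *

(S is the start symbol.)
Yes, S is left-recursive

Direct left recursion occurs when N → N α for some non-terminal N (the right-hand side begins with the left-hand side itself).

S → S S: LEFT RECURSIVE (starts with S)
S → S *: LEFT RECURSIVE (starts with S)
S → *: starts with '*'
S → * *: starts with '*'

The grammar has direct left recursion on: S.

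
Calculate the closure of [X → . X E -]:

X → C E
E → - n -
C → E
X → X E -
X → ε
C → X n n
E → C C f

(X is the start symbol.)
To compute CLOSURE, for each item [A → α.Bβ] where B is a non-terminal, add [B → .γ] for all productions B → γ; repeat for the newly added items until nothing changes.

Start with: [X → . X E -]
  [X → . X E -] has the dot before X: add [X → . C E], [X → .]
  [X → . C E] has the dot before C: add [C → . E], [C → . X n n]
  [C → . E] has the dot before E: add [E → . - n -], [E → . C C f]
No further items can be added.

CLOSURE = { [C → . E], [C → . X n n], [E → . - n -], [E → . C C f], [X → . C E], [X → . X E -], [X → .] }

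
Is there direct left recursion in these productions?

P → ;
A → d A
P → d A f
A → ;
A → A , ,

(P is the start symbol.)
Yes, A is left-recursive

Direct left recursion occurs when N → N α for some non-terminal N (the right-hand side begins with the left-hand side itself).

P → ;: starts with ';'
A → d A: starts with d
P → d A f: starts with d
A → ;: starts with ';'
A → A , ,: LEFT RECURSIVE (starts with A)

The grammar has direct left recursion on: A.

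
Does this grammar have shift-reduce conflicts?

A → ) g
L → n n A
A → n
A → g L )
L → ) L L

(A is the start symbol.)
A shift-reduce conflict occurs when an LR(0) state has both:
  - a complete (reduce) item [A → α .] (dot at the end), and
  - a shift item [B → β . c γ] (dot before a terminal).

Augment with A' → A and build the canonical LR(0) collection (I0 = CLOSURE({[A' → . A]}), then GOTO on every symbol after a dot until no new states appear). It has 14 states:
  I0: { [A → . ) g], [A → . g L )], [A → . n], [A' → . A] }  — shift
  I1: { [A → ) . g] }  — shift
  I2: { [A' → A .] }  — accept
  I3: { [A → g . L )], [L → . ) L L], [L → . n n A] }  — shift
  I4: { [A → n .] }  — reduce
  I5: { [L → ) . L L], [L → . ) L L], [L → . n n A] }  — shift
  I6: { [A → g L . )] }  — shift
  I7: { [L → n . n A] }  — shift
  I8: { [A → . ) g], [A → . g L )], [A → . n], [L → n n . A] }  — shift
  I9: { [L → n n A .] }  — reduce
  I10: { [A → g L ) .] }  — reduce
  I11: { [L → ) L . L], [L → . ) L L], [L → . n n A] }  — shift
  I12: { [L → ) L L .] }  — reduce
  I13: { [A → ) g .] }  — reduce

No state contains both a complete item and a shift item.

Answer: No shift-reduce conflicts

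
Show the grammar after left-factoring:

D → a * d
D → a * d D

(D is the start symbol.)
D → a * d D'
D' → ε
D' → D

Left-factoring transforms A → αβ₁ | αβ₂ into A → αA' and A' → β₁ | β₂
(α is the longest common prefix among the alternatives). Repeat until
no nonterminal has two alternatives with a common prefix.

Round 1: D has alternatives sharing prefix 'a * d'. Introduce D': D → a * d D'
  Add: D' → ε
  Add: D' → D

No remaining common prefixes — done.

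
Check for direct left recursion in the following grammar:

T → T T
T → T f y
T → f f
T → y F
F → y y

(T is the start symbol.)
Yes, T is left-recursive

Direct left recursion occurs when N → N α for some non-terminal N (the right-hand side begins with the left-hand side itself).

T → T T: LEFT RECURSIVE (starts with T)
T → T f y: LEFT RECURSIVE (starts with T)
T → f f: starts with f
T → y F: starts with y
F → y y: starts with y

The grammar has direct left recursion on: T.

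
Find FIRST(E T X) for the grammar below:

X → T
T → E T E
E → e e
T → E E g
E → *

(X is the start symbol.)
{ '*', 'e' }

FIRST sets of the non-terminals involved (from the grammar, by fixed-point iteration):
  FIRST(E) = { '*', 'e' }

To compute FIRST(E T X), process the symbols left to right:
Symbol E is a non-terminal. Add FIRST(E) \ {ε} = { '*', 'e' }
E is not nullable (ε ∉ FIRST(E)), so stop here.
FIRST(E T X) = { '*', 'e' }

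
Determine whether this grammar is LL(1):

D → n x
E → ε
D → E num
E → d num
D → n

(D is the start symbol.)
A grammar is LL(1) if for each non-terminal N with multiple productions, the predict sets of those productions are pairwise disjoint, where PREDICT(N → α) = (FIRST(α) \ {ε}) ∪ (FOLLOW(N) if α ⇒* ε).

Relevant sets:
  FIRST(E) = { 'd', ε }
  FOLLOW(E) = { 'num' }

For D:
  PREDICT(D → n x) = { 'n' }
  PREDICT(D → E num) = { 'd', 'num' }
  PREDICT(D → n) = { 'n' }
For E:
  PREDICT(E → ε) = { 'num' }
  PREDICT(E → d num) = { 'd' }

Conflict found: Predict set conflict for D: { 'n' }
The grammar is NOT LL(1).

Answer: No. Predict set conflict for D: { 'n' }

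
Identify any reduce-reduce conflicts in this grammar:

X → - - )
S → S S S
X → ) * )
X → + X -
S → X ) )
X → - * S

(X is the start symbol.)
No reduce-reduce conflicts

Augment with X' → X and build the canonical LR(0) collection (I0 = CLOSURE({[X' → . X]}), then GOTO on every symbol after a dot until no new states appear). It has 18 states:
  I0: { [X → . ) * )], [X → . + X -], [X → . - * S], [X → . - - )], [X' → . X] }  — shift
  I1: { [X → ) . * )] }  — shift
  I2: { [X → + . X -], [X → . ) * )], [X → . + X -], [X → . - * S], [X → . - - )] }  — shift
  I3: { [X → - . * S], [X → - . - )] }  — shift
  I4: { [X' → X .] }  — accept
  I5: { [S → . S S S], [S → . X ) )], [X → - * . S], [X → . ) * )], [X → . + X -], [X → . - * S], [X → . - - )] }  — shift
  I6: { [X → - - . )] }  — shift
  I7: { [X → - - ) .] }  — reduce
  I8: { [S → . S S S], [S → . X ) )], [S → S . S S], [X → - * S .], [X → . ) * )], [X → . + X -], [X → . - * S], [X → . - - )] }  — shift, reduce
  I9: { [S → X . ) )] }  — shift
  I10: { [S → X ) . )] }  — shift
  I11: { [S → X ) ) .] }  — reduce
  I12: { [S → . S S S], [S → . X ) )], [S → S . S S], [S → S S . S], [X → . ) * )], [X → . + X -], [X → . - * S], [X → . - - )] }  — shift
  I13: { [S → . S S S], [S → . X ) )], [S → S . S S], [S → S S . S], [S → S S S .], [X → . ) * )], [X → . + X -], [X → . - * S], [X → . - - )] }  — shift, reduce
  I14: { [X → + X . -] }  — shift
  I15: { [X → + X - .] }  — reduce
  I16: { [X → ) * . )] }  — shift
  I17: { [X → ) * ) .] }  — reduce

No state contains more than one complete item.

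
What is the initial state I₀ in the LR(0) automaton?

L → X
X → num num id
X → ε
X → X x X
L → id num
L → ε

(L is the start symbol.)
{ [L → . X], [L → . id num], [L → .], [L' → . L], [X → . X x X], [X → . num num id], [X → .] }

First, augment the grammar with L' → L
I₀ = CLOSURE({ [L' → . L] }):
  [L' → . L] has the dot before L: add [L → . X], [L → . id num], [L → .]
  [L → . X] has the dot before X: add [X → . num num id], [X → .], [X → . X x X]
No further items can be added.

I₀ = { [L → . X], [L → . id num], [L → .], [L' → . L], [X → . X x X], [X → . num num id], [X → .] }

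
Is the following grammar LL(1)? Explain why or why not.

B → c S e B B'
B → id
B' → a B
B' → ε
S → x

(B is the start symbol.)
No. Predict set conflict for B': { 'a' }

A grammar is LL(1) if for each non-terminal N with multiple productions, the predict sets of those productions are pairwise disjoint, where PREDICT(N → α) = (FIRST(α) \ {ε}) ∪ (FOLLOW(N) if α ⇒* ε).

Relevant sets:
  FOLLOW(B') = { $, 'a' }

For B:
  PREDICT(B → c S e B B') = { 'c' }
  PREDICT(B → id) = { 'id' }
For B':
  PREDICT(B' → a B) = { 'a' }
  PREDICT(B' → ε) = { $, 'a' }
S has a single production, so nothing to check there.

Conflict found: Predict set conflict for B': { 'a' }
The grammar is NOT LL(1).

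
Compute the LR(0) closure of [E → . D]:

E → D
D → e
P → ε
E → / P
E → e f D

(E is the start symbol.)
Start with: [E → . D]
  [E → . D] has the dot before D: add [D → . e]
No further items can be added.

CLOSURE = { [D → . e], [E → . D] }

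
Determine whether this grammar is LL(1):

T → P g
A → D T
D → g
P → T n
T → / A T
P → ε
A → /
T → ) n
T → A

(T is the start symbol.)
A grammar is LL(1) if for each non-terminal N with multiple productions, the predict sets of those productions are pairwise disjoint, where PREDICT(N → α) = (FIRST(α) \ {ε}) ∪ (FOLLOW(N) if α ⇒* ε).

Relevant sets:
  FIRST(P) = { ')', '/', 'g', ε }
  FIRST(A) = { '/', 'g' }
  FIRST(D) = { 'g' }
  FIRST(T) = { ')', '/', 'g' }
  FOLLOW(P) = { 'g' }

For T:
  PREDICT(T → P g) = { ')', '/', 'g' }
  PREDICT(T → '/' A T) = { '/' }
  PREDICT(T → ')' n) = { ')' }
  PREDICT(T → A) = { '/', 'g' }
For A:
  PREDICT(A → D T) = { 'g' }
  PREDICT(A → '/') = { '/' }
For P:
  PREDICT(P → T n) = { ')', '/', 'g' }
  PREDICT(P → ε) = { 'g' }
D has a single production, so nothing to check there.

Conflict found: Predict set conflict for T: { '/' }
The grammar is NOT LL(1).

Answer: No. Predict set conflict for T: { '/' }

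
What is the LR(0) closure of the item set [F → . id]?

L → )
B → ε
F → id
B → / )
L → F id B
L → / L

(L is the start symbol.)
Start with: [F → . id]
The dot precedes the terminal id, so nothing is added.

CLOSURE = { [F → . id] }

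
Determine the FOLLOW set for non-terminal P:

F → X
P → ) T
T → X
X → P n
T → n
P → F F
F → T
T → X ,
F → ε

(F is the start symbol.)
To compute FOLLOW(P), find every occurrence of P on a right-hand side N → α P β: add FIRST(β) \ {ε}, and if β is empty or nullable also add FOLLOW(N). Iterate to a fixed point.

In X → P n: P is followed by n, add FIRST(n) \ {ε} = { 'n' }

Taking the union: FOLLOW(P) = { 'n' }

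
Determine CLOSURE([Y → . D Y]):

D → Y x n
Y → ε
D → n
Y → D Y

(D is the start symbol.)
{ [D → . Y x n], [D → . n], [Y → . D Y], [Y → .] }

To compute CLOSURE, for each item [A → α.Bβ] where B is a non-terminal, add [B → .γ] for all productions B → γ; repeat for the newly added items until nothing changes.

Start with: [Y → . D Y]
  [Y → . D Y] has the dot before D: add [D → . Y x n], [D → . n]
  [D → . Y x n] has the dot before Y: add [Y → .]
No further items can be added.

CLOSURE = { [D → . Y x n], [D → . n], [Y → . D Y], [Y → .] }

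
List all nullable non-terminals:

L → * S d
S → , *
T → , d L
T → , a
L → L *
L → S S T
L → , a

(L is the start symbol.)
None

There are no ε-productions, so no non-terminal can derive ε.
No non-terminals are nullable.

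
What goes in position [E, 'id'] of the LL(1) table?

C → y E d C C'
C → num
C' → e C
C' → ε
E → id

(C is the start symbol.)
To find M[E, 'id'], we find productions for E where 'id' is in the predict set (PREDICT(N → α) = (FIRST(α) \ {ε}) ∪ (FOLLOW(N) if α ⇒* ε)).

E → id: PREDICT = { 'id' }
  'id' is in predict set, so this production goes in M[E, 'id']

M[E, 'id'] = E → id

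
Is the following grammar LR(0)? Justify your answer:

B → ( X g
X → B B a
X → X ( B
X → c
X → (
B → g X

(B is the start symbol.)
No. Shift-reduce conflict between [X → ( .] and [B → . ( X g]

Augment with B' → B and build the canonical LR(0) collection (I0 = CLOSURE({[B' → . B]}), then GOTO on every symbol after a dot until no new states appear). It has 14 states:
  I0: { [B → . ( X g], [B → . g X], [B' → . B] }  — shift
  I1: { [B → ( . X g], [B → . ( X g], [B → . g X], [X → . (], [X → . B B a], [X → . X ( B], [X → . c] }  — shift
  I2: { [B' → B .] }  — accept
  I3: { [B → . ( X g], [B → . g X], [B → g . X], [X → . (], [X → . B B a], [X → . X ( B], [X → . c] }  — shift
  I4: { [B → ( . X g], [B → . ( X g], [B → . g X], [X → ( .], [X → . (], [X → . B B a], [X → . X ( B], [X → . c] }  — shift, reduce
  I5: { [B → . ( X g], [B → . g X], [X → B . B a] }  — shift
  I6: { [B → g X .], [X → X . ( B] }  — shift, reduce
  I7: { [X → c .] }  — reduce
  I8: { [B → . ( X g], [B → . g X], [X → X ( . B] }  — shift
  I9: { [X → X ( B .] }  — reduce
  I10: { [X → B B . a] }  — shift
  I11: { [X → B B a .] }  — reduce
  I12: { [B → ( X . g], [X → X . ( B] }  — shift
  I13: { [B → ( X g .] }  — reduce

Conflict in state I4:
  Shift-reduce conflict between [X → ( .] and [B → . ( X g]
So the grammar is NOT LR(0).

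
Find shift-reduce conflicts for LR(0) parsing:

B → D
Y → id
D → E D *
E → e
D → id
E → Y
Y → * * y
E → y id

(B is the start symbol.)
No shift-reduce conflicts

Augment with B' → B and build the canonical LR(0) collection (I0 = CLOSURE({[B' → . B]}), then GOTO on every symbol after a dot until no new states appear). It has 14 states:
  I0: { [B → . D], [B' → . B], [D → . E D *], [D → . id], [E → . Y], [E → . e], [E → . y id], [Y → . * * y], [Y → . id] }  — shift
  I1: { [Y → * . * y] }  — shift
  I2: { [B' → B .] }  — accept
  I3: { [B → D .] }  — reduce
  I4: { [D → . E D *], [D → . id], [D → E . D *], [E → . Y], [E → . e], [E → . y id], [Y → . * * y], [Y → . id] }  — shift
  I5: { [E → Y .] }  — reduce
  I6: { [E → e .] }  — reduce
  I7: { [D → id .], [Y → id .] }  — 2 reduces
  I8: { [E → y . id] }  — shift
  I9: { [E → y id .] }  — reduce
  I10: { [D → E D . *] }  — shift
  I11: { [D → E D * .] }  — reduce
  I12: { [Y → * * . y] }  — shift
  I13: { [Y → * * y .] }  — reduce

No state contains both a complete item and a shift item.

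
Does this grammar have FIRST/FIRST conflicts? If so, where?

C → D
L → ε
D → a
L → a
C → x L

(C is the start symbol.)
FIRST sets of the non-terminals at (or reachable through a nullable prefix from) the front of some alternative:
  FIRST(D) = { 'a' }

Productions for C:
  C → D: FIRST = { 'a' }
  C → x L: FIRST = { 'x' }
Productions for L:
  L → ε: FIRST = { ε }
  L → a: FIRST = { 'a' }
D has only one production, so no FIRST/FIRST conflict is possible there.

All alternatives of each non-terminal have pairwise disjoint FIRST sets.

Answer: No FIRST/FIRST conflicts.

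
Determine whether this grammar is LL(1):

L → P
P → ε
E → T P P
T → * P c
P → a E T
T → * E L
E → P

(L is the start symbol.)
Relevant sets:
  FIRST(T) = { '*' }
  FIRST(P) = { 'a', ε }
  FOLLOW(P) = { $, '*', 'a', 'c' }
  FOLLOW(E) = { $, '*', 'a', 'c' }

For P:
  PREDICT(P → ε) = { $, '*', 'a', 'c' }
  PREDICT(P → a E T) = { 'a' }
For E:
  PREDICT(E → T P P) = { '*' }
  PREDICT(E → P) = { $, '*', 'a', 'c' }
For T:
  PREDICT(T → '*' P c) = { '*' }
  PREDICT(T → '*' E L) = { '*' }
L has a single production, so nothing to check there.

Conflict found: Predict set conflict for P: { 'a' }
The grammar is NOT LL(1).

Answer: No. Predict set conflict for P: { 'a' }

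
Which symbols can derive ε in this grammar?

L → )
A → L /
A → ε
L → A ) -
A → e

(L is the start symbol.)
A non-terminal is nullable if it can derive ε (the empty string): either it has an ε-production, or it has a production whose right-hand side consists entirely of nullable non-terminals.

ε-productions: A → ε
So A is immediately nullable.
No further non-terminal can be added: every production for the remaining non-terminals contains a terminal or a non-nullable non-terminal.
Nullable = { 'A' }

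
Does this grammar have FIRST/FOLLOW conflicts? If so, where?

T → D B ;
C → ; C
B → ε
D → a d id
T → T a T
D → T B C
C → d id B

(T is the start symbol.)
Nullable non-terminals: B.
B has a nullable alternative but only one production, so nothing to check.

C, D, T have no nullable alternative, so no FIRST/FOLLOW check is needed there.

No FIRST/FOLLOW conflicts found.

Answer: No FIRST/FOLLOW conflicts.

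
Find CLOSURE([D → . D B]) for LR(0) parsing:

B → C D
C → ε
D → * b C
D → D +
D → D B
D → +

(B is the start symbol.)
To compute CLOSURE, for each item [A → α.Bβ] where B is a non-terminal, add [B → .γ] for all productions B → γ; repeat for the newly added items until nothing changes.

Start with: [D → . D B]
  [D → . D B] has the dot before D: add [D → . * b C], [D → . D +], [D → . +]
No further items can be added.

CLOSURE = { [D → . * b C], [D → . +], [D → . D +], [D → . D B] }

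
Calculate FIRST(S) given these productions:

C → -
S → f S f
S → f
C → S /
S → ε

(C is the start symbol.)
To compute FIRST(S), examine every production with S on the left-hand side, reading each right-hand side left to right until a non-nullable symbol is reached.

From S → f S f:
  - f is a terminal: add 'f' and stop
From S → f:
  - f is a terminal: add 'f' and stop
From S → ε:
  - ε-production, so ε ∈ FIRST(S)

Collecting: FIRST(S) = { 'f', ε }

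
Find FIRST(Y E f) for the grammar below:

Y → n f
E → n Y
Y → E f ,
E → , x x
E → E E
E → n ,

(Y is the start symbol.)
FIRST sets of the non-terminals involved (from the grammar, by fixed-point iteration):
  FIRST(Y) = { ',', 'n' }

To compute FIRST(Y E f), process the symbols left to right:
Symbol Y is a non-terminal. Add FIRST(Y) \ {ε} = { ',', 'n' }
Y is not nullable (ε ∉ FIRST(Y)), so stop here.
FIRST(Y E f) = { ',', 'n' }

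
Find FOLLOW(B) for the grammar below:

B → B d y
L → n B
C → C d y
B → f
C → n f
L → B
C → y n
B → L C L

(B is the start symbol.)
To compute FOLLOW(B), find every occurrence of B on a right-hand side N → α B β: add FIRST(β) \ {ε}, and if β is empty or nullable also add FOLLOW(N). Iterate to a fixed point.

B is the start symbol, so $ ∈ FOLLOW(B).
In B → B d y: B is followed by d y, add FIRST(d y) \ {ε} = { 'd' }
In L → n B: B is at the end, add FOLLOW(L)
In L → B: B is at the end, add FOLLOW(L)

The FOLLOW sets referred to above (computed the same way, to a fixed point):
  FOLLOW(L) = { $, 'd', 'n', 'y' }

Taking the union: FOLLOW(B) = { $, 'd', 'n', 'y' }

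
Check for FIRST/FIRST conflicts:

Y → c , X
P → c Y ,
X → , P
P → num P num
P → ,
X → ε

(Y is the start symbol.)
No FIRST/FIRST conflicts.

A FIRST/FIRST conflict occurs when two productions N → α and N → β for the same non-terminal have FIRST(α) ∩ FIRST(β) ≠ ∅ (with ε ∈ FIRST of a nullable right-hand side, so two nullable alternatives also conflict).

Productions for P:
  P → c Y ,: FIRST = { 'c' }
  P → num P num: FIRST = { 'num' }
  P → ,: FIRST = { ',' }
Productions for X:
  X → , P: FIRST = { ',' }
  X → ε: FIRST = { ε }
Y has only one production, so no FIRST/FIRST conflict is possible there.

All alternatives of each non-terminal have pairwise disjoint FIRST sets.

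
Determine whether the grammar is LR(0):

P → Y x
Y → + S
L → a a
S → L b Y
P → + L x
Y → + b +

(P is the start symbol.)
Augment with P' → P and build the canonical LR(0) collection (I0 = CLOSURE({[P' → . P]}), then GOTO on every symbol after a dot until no new states appear). It has 16 states:
  I0: { [P → . + L x], [P → . Y x], [P' → . P], [Y → . + S], [Y → . + b +] }  — shift
  I1: { [L → . a a], [P → + . L x], [S → . L b Y], [Y → + . S], [Y → + . b +] }  — shift
  I2: { [P' → P .] }  — accept
  I3: { [P → Y . x] }  — shift
  I4: { [P → Y x .] }  — reduce
  I5: { [P → + L . x], [S → L . b Y] }  — shift
  I6: { [Y → + S .] }  — reduce
  I7: { [L → a . a] }  — shift
  I8: { [Y → + b . +] }  — shift
  I9: { [Y → + b + .] }  — reduce
  I10: { [L → a a .] }  — reduce
  I11: { [S → L b . Y], [Y → . + S], [Y → . + b +] }  — shift
  I12: { [P → + L x .] }  — reduce
  I13: { [L → . a a], [S → . L b Y], [Y → + . S], [Y → + . b +] }  — shift
  I14: { [S → L b Y .] }  — reduce
  I15: { [S → L . b Y] }  — shift

Every state is either a pure shift/goto state or contains exactly one complete item and nothing to shift — no conflicts. The grammar is LR(0).

Answer: Yes, the grammar is LR(0)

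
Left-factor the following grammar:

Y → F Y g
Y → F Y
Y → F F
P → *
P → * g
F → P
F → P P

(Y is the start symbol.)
Left-factoring transforms A → αβ₁ | αβ₂ into A → αA' and A' → β₁ | β₂
(α is the longest common prefix among the alternatives). Repeat until
no nonterminal has two alternatives with a common prefix.

Round 1: Y has alternatives sharing prefix 'F'. Introduce Y': Y → F Y'
  Add: Y' → Y g
  Add: Y' → Y
  Add: Y' → F

Round 2: Y' has alternatives sharing prefix 'Y'. Introduce Y'': Y' → Y Y''
  Add: Y'' → g
  Add: Y'' → ε

Round 3: P has alternatives sharing prefix '*'. Introduce P': P → * P'
  Add: P' → ε
  Add: P' → g

Round 4: F has alternatives sharing prefix 'P'. Introduce F': F → P F'
  Add: F' → ε
  Add: F' → P

No remaining common prefixes — done.

Resulting grammar:
Y → F Y'
Y' → Y Y''
Y'' → g
Y'' → ε
Y' → F
P → * P'
P' → ε
P' → g
F → P F'
F' → ε
F' → P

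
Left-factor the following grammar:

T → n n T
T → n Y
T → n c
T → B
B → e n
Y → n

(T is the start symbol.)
T → n T'
T' → n T
T' → Y
T' → c
T → B
B → e n
Y → n

Left-factoring transforms A → αβ₁ | αβ₂ into A → αA' and A' → β₁ | β₂
(α is the longest common prefix among the alternatives). Repeat until
no nonterminal has two alternatives with a common prefix.

Round 1: T has alternatives sharing prefix 'n'. Introduce T': T → n T'
  Add: T' → n T
  Add: T' → Y
  Add: T' → c

No remaining common prefixes — done.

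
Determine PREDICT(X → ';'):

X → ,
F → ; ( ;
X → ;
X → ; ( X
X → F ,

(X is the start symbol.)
{ ';' }

PREDICT(X → ';') = (FIRST(RHS) \ {ε}) ∪ (FOLLOW(X) if ε ∈ FIRST(RHS), i.e. RHS ⇒* ε)
FIRST(';') = { ';' }
ε ∉ FIRST(';'), so FOLLOW(X) is not added.
PREDICT(X → ';') = { ';' }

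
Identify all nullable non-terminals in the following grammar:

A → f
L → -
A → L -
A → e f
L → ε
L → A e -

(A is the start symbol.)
{ 'L' }

A non-terminal is nullable if it can derive ε (the empty string): either it has an ε-production, or it has a production whose right-hand side consists entirely of nullable non-terminals.

ε-productions: L → ε
So L is immediately nullable.
No further non-terminal can be added: every production for the remaining non-terminals contains a terminal or a non-nullable non-terminal.
Nullable = { 'L' }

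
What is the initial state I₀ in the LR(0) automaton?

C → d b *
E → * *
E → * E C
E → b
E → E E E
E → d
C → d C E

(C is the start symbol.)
{ [C → . d C E], [C → . d b *], [C' → . C] }

First, augment the grammar with C' → C
I₀ = CLOSURE({ [C' → . C] }):
  [C' → . C] has the dot before C: add [C → . d b *], [C → . d C E]
No further items can be added.

I₀ = { [C → . d C E], [C → . d b *], [C' → . C] }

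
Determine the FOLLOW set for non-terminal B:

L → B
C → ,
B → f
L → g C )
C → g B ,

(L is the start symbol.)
{ $, ',' }

To compute FOLLOW(B), find every occurrence of B on a right-hand side N → α B β: add FIRST(β) \ {ε}, and if β is empty or nullable also add FOLLOW(N). Iterate to a fixed point.

In L → B: B is at the end, add FOLLOW(L)
In C → g B ,: B is followed by ',', add FIRST(',') \ {ε} = { ',' }

The FOLLOW sets referred to above (computed the same way, to a fixed point):
  FOLLOW(L) = { $ }

Taking the union: FOLLOW(B) = { $, ',' }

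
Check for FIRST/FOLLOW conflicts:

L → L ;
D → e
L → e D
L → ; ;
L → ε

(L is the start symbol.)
Yes. L → L ';' with FOLLOW(L) on { ';' }; L → ';' ';' with FOLLOW(L) on { ';' }

A FIRST/FOLLOW conflict occurs when a non-terminal N has a nullable alternative N → β (β ⇒* ε) and another alternative N → α with FIRST(α) ∩ FOLLOW(N) ≠ ∅: on such a lookahead the parser cannot decide between expanding α and letting N vanish via β.

Nullable non-terminals: L.
FIRST sets used below: FIRST(L) = { ';', 'e', ε }

L: nullable alternative(s) L → ε; FOLLOW(L) = { $, ';' }
  L → L ;: FIRST \ {ε} = { ';', 'e' } — overlaps FOLLOW(L) on { ';' }: CONFLICT
  L → e D: FIRST \ {ε} = { 'e' } — disjoint from FOLLOW(L)
  L → ; ;: FIRST \ {ε} = { ';' } — overlaps FOLLOW(L) on { ';' }: CONFLICT
  L → ε: FIRST \ {ε} = { } — this is the only nullable alternative, skip

D has no nullable alternative, so no FIRST/FOLLOW check is needed there.

So the grammar has 2 FIRST/FOLLOW conflicts (marked CONFLICT above).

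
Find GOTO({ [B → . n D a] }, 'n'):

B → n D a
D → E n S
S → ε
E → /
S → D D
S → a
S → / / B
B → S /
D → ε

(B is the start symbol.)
{ [B → n . D a], [D → . E n S], [D → .], [E → . /] }

GOTO(I, 'n') = CLOSURE({ [A → αX.β] : [A → α.Xβ] ∈ I, X = 'n' })

Items with dot before 'n', with the dot advanced:
  [B → . n D a] → [B → n . D a]
Closure of the advanced items:
  [B → n . D a] has the dot before D: add [D → . E n S], [D → .]
  [D → . E n S] has the dot before E: add [E → . /]

GOTO = { [B → n . D a], [D → . E n S], [D → .], [E → . /] }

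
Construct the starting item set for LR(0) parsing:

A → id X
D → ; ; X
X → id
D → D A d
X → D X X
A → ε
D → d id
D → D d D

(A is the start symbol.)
First, augment the grammar with A' → A
I₀ = CLOSURE({ [A' → . A] }):
  [A' → . A] has the dot before A: add [A → . id X], [A → .]
No further items can be added.

I₀ = { [A → . id X], [A → .], [A' → . A] }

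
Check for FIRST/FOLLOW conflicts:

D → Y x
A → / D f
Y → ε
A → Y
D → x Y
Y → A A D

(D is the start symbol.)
A FIRST/FOLLOW conflict occurs when a non-terminal N has a nullable alternative N → β (β ⇒* ε) and another alternative N → α with FIRST(α) ∩ FOLLOW(N) ≠ ∅: on such a lookahead the parser cannot decide between expanding α and letting N vanish via β.

Nullable non-terminals: A, Y.
FIRST sets used below: FIRST(Y) = { '/', 'x', ε }, FIRST(A) = { '/', 'x', ε }, FIRST(D) = { '/', 'x' }

A: nullable alternative(s) A → Y; FOLLOW(A) = { '/', 'x' }
  A → / D f: FIRST \ {ε} = { '/' } — overlaps FOLLOW(A) on { '/' }: CONFLICT
  A → Y: FIRST \ {ε} = { '/', 'x' } — this is the only nullable alternative, skip

Y: nullable alternative(s) Y → ε; FOLLOW(Y) = { $, '/', 'f', 'x' }
  Y → ε: FIRST \ {ε} = { } — this is the only nullable alternative, skip
  Y → A A D: FIRST \ {ε} = { '/', 'x' } — overlaps FOLLOW(Y) on { '/', 'x' }: CONFLICT

D has no nullable alternative, so no FIRST/FOLLOW check is needed there.

So the grammar has 2 FIRST/FOLLOW conflicts (marked CONFLICT above).

Answer: Yes. A → '/' D f with FOLLOW(A) on { '/' }; Y → A A D with FOLLOW(Y) on { '/', 'x' }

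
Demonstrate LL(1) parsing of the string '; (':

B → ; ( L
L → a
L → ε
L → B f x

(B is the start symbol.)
LL(1) parsing maintains a stack (initially the start symbol over $) and the input. At each step: if the stack top is a terminal, match it against the current input token; if it is a non-terminal N, replace it with the RHS of M[N, lookahead] (the unique production whose predict set contains the lookahead).

Stack is shown with the top on the left.

Stack    Input  Action
----------------------
B $      ; ( $  output B → ; ( L
; ( L $  ; ( $  match ';'
( L $    ( $    match '('
L $      $      output L → ε
$        $      accept

The string is accepted.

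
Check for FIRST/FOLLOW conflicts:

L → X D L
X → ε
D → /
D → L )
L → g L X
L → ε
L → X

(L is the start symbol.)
Yes. L → X D L with FOLLOW(L) on { ')' }

A FIRST/FOLLOW conflict occurs when a non-terminal N has a nullable alternative N → β (β ⇒* ε) and another alternative N → α with FIRST(α) ∩ FOLLOW(N) ≠ ∅: on such a lookahead the parser cannot decide between expanding α and letting N vanish via β.

Nullable non-terminals: L, X.
FIRST sets used below: FIRST(X) = { ε }, FIRST(D) = { ')', '/', 'g' }

L: nullable alternative(s) L → ε, L → X; FOLLOW(L) = { $, ')' }
  L → X D L: FIRST \ {ε} = { ')', '/', 'g' } — overlaps FOLLOW(L) on { ')' }: CONFLICT
  L → g L X: FIRST \ {ε} = { 'g' } — disjoint from FOLLOW(L)
  L → ε: FIRST \ {ε} = { } — disjoint from FOLLOW(L)
  L → X: FIRST \ {ε} = { } — disjoint from FOLLOW(L)
X has a nullable alternative but only one production, so nothing to check.

D has no nullable alternative, so no FIRST/FOLLOW check is needed there.

So the grammar has 1 FIRST/FOLLOW conflict (marked CONFLICT above).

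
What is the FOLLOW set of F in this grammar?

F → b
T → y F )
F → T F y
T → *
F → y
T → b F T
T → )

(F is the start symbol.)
{ $, ')', '*', 'b', 'y' }

To compute FOLLOW(F), find every occurrence of F on a right-hand side N → α F β: add FIRST(β) \ {ε}, and if β is empty or nullable also add FOLLOW(N). Iterate to a fixed point.

F is the start symbol, so $ ∈ FOLLOW(F).
In T → y F ): F is followed by ')', add FIRST(')') \ {ε} = { ')' }
In F → T F y: F is followed by y, add FIRST(y) \ {ε} = { 'y' }
In T → b F T: F is followed by T, add FIRST(T) \ {ε} = { ')', '*', 'b', 'y' }

Taking the union: FOLLOW(F) = { $, ')', '*', 'b', 'y' }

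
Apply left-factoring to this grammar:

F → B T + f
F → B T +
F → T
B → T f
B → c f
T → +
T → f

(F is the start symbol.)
Left-factoring transforms A → αβ₁ | αβ₂ into A → αA' and A' → β₁ | β₂
(α is the longest common prefix among the alternatives). Repeat until
no nonterminal has two alternatives with a common prefix.

Round 1: F has alternatives sharing prefix 'B T +'. Introduce F': F → B T + F'
  Add: F' → f
  Add: F' → ε

No remaining common prefixes — done.

Resulting grammar:
F → B T + F'
F' → f
F' → ε
F → T
B → T f
B → c f
T → +
T → f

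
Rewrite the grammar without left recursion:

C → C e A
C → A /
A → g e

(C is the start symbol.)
C is directly left-recursive. The standard transformation for
  A → A α₁ | ... | A α_m | β₁ | ... | β_n
is
  A  → β₁ A' | ... | β_n A'
  A' → α₁ A' | ... | α_m A' | ε

C → A / becomes C → A / C'
C → C e A becomes C' → e A C'
Add C' → ε

Productions for other non-terminals are unchanged:
  A → g e

Resulting grammar:
C → A / C'
C' → e A C'
C' → ε
A → g e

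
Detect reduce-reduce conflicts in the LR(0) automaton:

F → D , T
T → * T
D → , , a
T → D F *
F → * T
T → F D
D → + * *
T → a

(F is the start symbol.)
Yes — I19: [F → * T .] vs [T → * T .]

Augment with F' → F and build the canonical LR(0) collection (I0 = CLOSURE({[F' → . F]}), then GOTO on every symbol after a dot until no new states appear). It has 23 states:
  I0: { [D → . + * *], [D → . , , a], [F → . * T], [F → . D , T], [F' → . F] }  — shift
  I1: { [D → . + * *], [D → . , , a], [F → * . T], [F → . * T], [F → . D , T], [T → . * T], [T → . D F *], [T → . F D], [T → . a] }  — shift
  I2: { [D → + . * *] }  — shift
  I3: { [D → , . , a] }  — shift
  I4: { [F → D . , T] }  — shift
  I5: { [F' → F .] }  — accept
  I6: { [D → . + * *], [D → . , , a], [F → . * T], [F → . D , T], [F → D , . T], [T → . * T], [T → . D F *], [T → . F D], [T → . a] }  — shift
  I7: { [D → . + * *], [D → . , , a], [F → * . T], [F → . * T], [F → . D , T], [T → * . T], [T → . * T], [T → . D F *], [T → . F D], [T → . a] }  — shift
  I8: { [D → . + * *], [D → . , , a], [F → . * T], [F → . D , T], [F → D . , T], [T → D . F *] }  — shift
  I9: { [D → . + * *], [D → . , , a], [T → F . D] }  — shift
  I10: { [F → D , T .] }  — reduce
  I11: { [T → a .] }  — reduce
  I12: { [T → F D .] }  — reduce
  I13: { [D → , . , a], [D → . + * *], [D → . , , a], [F → . * T], [F → . D , T], [F → D , . T], [T → . * T], [T → . D F *], [T → . F D], [T → . a] }  — shift
  I14: { [T → D F . *] }  — shift
  I15: { [T → D F * .] }  — reduce
  I16: { [D → , , . a], [D → , . , a] }  — shift
  I17: { [D → , , . a] }  — shift
  I18: { [D → , , a .] }  — reduce
  I19: { [F → * T .], [T → * T .] }  — 2 reduces
  I20: { [D → + * . *] }  — shift
  I21: { [D → + * * .] }  — reduce
  I22: { [F → * T .] }  — reduce

I19 contains complete items [F → * T .], [T → * T .] — reduce-reduce conflict.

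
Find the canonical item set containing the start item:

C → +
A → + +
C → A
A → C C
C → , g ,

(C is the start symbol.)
First, augment the grammar with C' → C
I₀ = CLOSURE({ [C' → . C] }):
  [C' → . C] has the dot before C: add [C → . +], [C → . A], [C → . , g ,]
  [C → . A] has the dot before A: add [A → . + +], [A → . C C]
No further items can be added.

I₀ = { [A → . + +], [A → . C C], [C → . +], [C → . , g ,], [C → . A], [C' → . C] }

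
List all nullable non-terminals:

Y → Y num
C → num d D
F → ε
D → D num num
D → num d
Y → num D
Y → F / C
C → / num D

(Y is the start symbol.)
{ 'F' }

A non-terminal is nullable if it can derive ε (the empty string): either it has an ε-production, or it has a production whose right-hand side consists entirely of nullable non-terminals.

ε-productions: F → ε
So F is immediately nullable.
No further non-terminal can be added: every production for the remaining non-terminals contains a terminal or a non-nullable non-terminal.
Nullable = { 'F' }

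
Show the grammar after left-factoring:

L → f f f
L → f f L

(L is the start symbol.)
Left-factoring transforms A → αβ₁ | αβ₂ into A → αA' and A' → β₁ | β₂
(α is the longest common prefix among the alternatives). Repeat until
no nonterminal has two alternatives with a common prefix.

Round 1: L has alternatives sharing prefix 'f f'. Introduce L': L → f f L'
  Add: L' → f
  Add: L' → L

No remaining common prefixes — done.

Resulting grammar:
L → f f L'
L' → f
L' → L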